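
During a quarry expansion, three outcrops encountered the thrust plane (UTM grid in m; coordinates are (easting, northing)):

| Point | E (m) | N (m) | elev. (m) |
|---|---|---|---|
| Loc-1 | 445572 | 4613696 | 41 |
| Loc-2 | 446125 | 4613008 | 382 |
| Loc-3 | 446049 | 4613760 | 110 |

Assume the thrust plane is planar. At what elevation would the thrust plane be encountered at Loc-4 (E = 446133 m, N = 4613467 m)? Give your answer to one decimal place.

226.3 m

Let the plane be z = a·E + b·N + c.
Loc-2−Loc-1: 553a − 688b = 341;  Loc-3−Loc-1: 477a + 64b = 69.
Solving gives a = 0.190599833, b = −0.342439379.
Then c = 41 − a·445572 − b·4613696 = 1495026.24.
At (446133, 4613467): z = 85032.9 − 1579832.8 + 1495026.24 = 226.3 m.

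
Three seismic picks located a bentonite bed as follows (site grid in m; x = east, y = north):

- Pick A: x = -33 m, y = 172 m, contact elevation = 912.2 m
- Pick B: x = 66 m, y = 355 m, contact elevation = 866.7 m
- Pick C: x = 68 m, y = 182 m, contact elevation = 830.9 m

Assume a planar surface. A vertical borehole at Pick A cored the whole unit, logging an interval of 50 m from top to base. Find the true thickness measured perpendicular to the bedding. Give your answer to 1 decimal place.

38.1 m

Let the plane be z = a·x + b·y + c.
Pick B−Pick A: 99a + 183b = −45.5;  Pick C−Pick A: 101a + 10b = −81.3.
Solving gives a = −0.82450, b = 0.19740.
|∇z| = √(a²+b²) = 0.84780, so dip δ = arctan(0.84780) = 40.29°.
True thickness = vertical thickness × cos δ = 50 × cos 40.29° = 38.1 m.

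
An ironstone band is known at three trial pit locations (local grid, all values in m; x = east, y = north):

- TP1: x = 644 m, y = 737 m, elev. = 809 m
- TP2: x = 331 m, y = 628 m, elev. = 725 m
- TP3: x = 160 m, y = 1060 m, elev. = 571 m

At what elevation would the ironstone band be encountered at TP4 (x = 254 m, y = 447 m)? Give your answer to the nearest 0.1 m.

Two edge vectors: TP1→TP2 = (-313, -109, -84), TP1→TP3 = (-484, 323, -238).
Normal n = (TP1→TP2) × (TP1→TP3) = (53074, -33838, -153855).
So ∂z/∂x = −n_x/n_z = 0.344961 and ∂z/∂y = −n_y/n_z = −0.219934.
Intercept c from TP1: 809 − 222.15 + 162.09 = 748.94.
At (254, 447): z = 87.6 − 98.3 + 748.94 = 738.2 m.

738.2 m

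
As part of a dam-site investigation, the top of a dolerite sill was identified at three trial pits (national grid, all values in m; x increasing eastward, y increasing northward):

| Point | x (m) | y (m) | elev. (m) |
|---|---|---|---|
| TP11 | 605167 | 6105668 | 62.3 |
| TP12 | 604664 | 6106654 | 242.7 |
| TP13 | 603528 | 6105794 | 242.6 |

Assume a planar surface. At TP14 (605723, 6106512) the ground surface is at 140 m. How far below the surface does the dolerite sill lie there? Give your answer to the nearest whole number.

22 m

Two edge vectors: TP11→TP12 = (-503, 986, 180.4), TP11→TP13 = (-1639, 126, 180.3).
Normal n = (TP11→TP12) × (TP11→TP13) = (155045.4, -204984.7, 1552676).
So ∂z/∂x = −n_x/n_z = −0.09985689 and ∂z/∂y = −n_y/n_z = 0.13202027.
Intercept c from TP11: 62.3 + 60430.10 − 806071.92 = −745579.52.
At (605723, 6106512): z_contact = −60485.6 + 806183.3 − 745579.52 = 118.2 m.
Depth below ground = 140 − 118.2 = 22 m.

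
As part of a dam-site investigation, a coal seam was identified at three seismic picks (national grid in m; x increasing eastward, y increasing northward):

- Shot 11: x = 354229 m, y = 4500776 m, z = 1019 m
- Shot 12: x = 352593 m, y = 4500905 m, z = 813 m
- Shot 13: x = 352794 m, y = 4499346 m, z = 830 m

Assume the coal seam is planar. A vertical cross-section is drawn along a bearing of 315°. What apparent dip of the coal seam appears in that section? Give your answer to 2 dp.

4.89°

Let the plane be z = a·x + b·y + c.
Shot 12−Shot 11: −1636a + 129b = −206;  Shot 13−Shot 11: −1435a − 1430b = −189.
Solving gives a = 0.12634, b = 0.00538.
Unit vector along 315° is (sin 315°, cos 315°) = (-0.7071, 0.7071).
Slope in that direction = a·(-0.7071) + b·(0.7071) = −0.08553.
Apparent dip = arctan|0.08553| = 4.89° (true dip is 7.2°, so apparent ≤ true as expected).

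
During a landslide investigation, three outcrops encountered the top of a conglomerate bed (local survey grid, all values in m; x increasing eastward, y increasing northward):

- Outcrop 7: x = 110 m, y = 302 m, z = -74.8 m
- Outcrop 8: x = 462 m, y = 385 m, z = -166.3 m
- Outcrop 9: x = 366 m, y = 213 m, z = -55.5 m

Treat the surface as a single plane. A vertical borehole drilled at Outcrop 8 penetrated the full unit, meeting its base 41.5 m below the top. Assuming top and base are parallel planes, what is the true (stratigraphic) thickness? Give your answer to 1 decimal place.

35.8 m

Two edge vectors: Outcrop 7→Outcrop 8 = (352, 83, -91.5), Outcrop 7→Outcrop 9 = (256, -89, 19.3).
Normal n = (Outcrop 7→Outcrop 8) × (Outcrop 7→Outcrop 9) = (-6541.6, -30217.6, -52576).
So ∂z/∂x = −n_x/n_z = −0.12442 and ∂z/∂y = −n_y/n_z = −0.57474.
|∇z| = √(a²+b²) = 0.58805, so dip δ = arctan(0.58805) = 30.46°.
True thickness = vertical thickness × cos δ = 41.5 × cos 30.46° = 35.8 m.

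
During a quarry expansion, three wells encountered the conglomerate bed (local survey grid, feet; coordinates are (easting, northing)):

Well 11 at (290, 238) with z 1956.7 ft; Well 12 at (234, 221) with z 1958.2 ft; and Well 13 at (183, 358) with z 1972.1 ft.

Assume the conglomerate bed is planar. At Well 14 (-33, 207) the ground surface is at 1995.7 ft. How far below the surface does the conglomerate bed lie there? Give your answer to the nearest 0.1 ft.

24.8 ft

Let the plane be z = a·E + b·N + c.
Well 12−Well 11: −56a − 17b = 1.5;  Well 13−Well 11: −107a + 120b = 15.4.
Solving gives a = −0.05174, b = 0.08220.
Then c = 1956.7 − a·290 − b·238 = 1952.14.
At (-33, 207): z_contact = 1.71 + 17.02 + 1952.14 = 1970.86 ft.
Depth below ground = 1995.7 − 1970.86 = 24.8 ft.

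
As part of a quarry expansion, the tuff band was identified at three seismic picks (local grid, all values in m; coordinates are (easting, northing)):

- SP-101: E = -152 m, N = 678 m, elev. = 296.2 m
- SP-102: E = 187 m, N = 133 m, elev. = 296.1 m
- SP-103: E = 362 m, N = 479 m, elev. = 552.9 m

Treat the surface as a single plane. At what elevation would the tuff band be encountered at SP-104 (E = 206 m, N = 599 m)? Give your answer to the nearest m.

499 m

Let the plane be z = a·E + b·N + c.
SP-102−SP-101: 339a − 545b = −0.1;  SP-103−SP-101: 514a − 199b = 256.7.
Solving gives a = 0.65793, b = 0.40943.
Then c = 296.2 − a·-152 − b·678 = 118.61.
At (206, 599): z = 135.5 + 245.2 + 118.61 = 499.4 m.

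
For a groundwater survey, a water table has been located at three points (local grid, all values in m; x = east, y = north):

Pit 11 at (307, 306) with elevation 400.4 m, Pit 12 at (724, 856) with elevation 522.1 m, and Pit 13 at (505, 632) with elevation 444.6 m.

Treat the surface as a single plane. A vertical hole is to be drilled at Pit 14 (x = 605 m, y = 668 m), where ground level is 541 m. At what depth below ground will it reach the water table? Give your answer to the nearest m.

Two edge vectors: Pit 11→Pit 12 = (417, 550, 121.7), Pit 11→Pit 13 = (198, 326, 44.2).
Normal n = (Pit 11→Pit 12) × (Pit 11→Pit 13) = (-15364.2, 5665.2, 27042).
So ∂z/∂x = −n_x/n_z = 0.56816 and ∂z/∂y = −n_y/n_z = −0.20950.
Intercept c from Pit 11: 400.4 − 174.43 + 64.11 = 290.08.
At (605, 668): z_contact = 343.7 − 139.9 + 290.08 = 493.9 m.
Depth below ground = 541 − 493.9 = 47 m.

47 m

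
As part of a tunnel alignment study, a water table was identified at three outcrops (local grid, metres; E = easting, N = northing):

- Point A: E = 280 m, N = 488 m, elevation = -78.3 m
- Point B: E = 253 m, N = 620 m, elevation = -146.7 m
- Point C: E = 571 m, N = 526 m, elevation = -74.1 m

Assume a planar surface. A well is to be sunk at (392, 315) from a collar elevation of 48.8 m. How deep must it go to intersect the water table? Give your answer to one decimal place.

31.3 m

Two edge vectors: Point A→Point B = (-27, 132, -68.4), Point A→Point C = (291, 38, 4.2).
Normal n = (Point A→Point B) × (Point A→Point C) = (3153.6, -19791, -39438).
So ∂z/∂E = −n_x/n_z = 0.07996 and ∂z/∂N = −n_y/n_z = −0.50183.
Intercept c from Point A: -78.3 − 22.39 + 244.89 = 144.20.
At (392, 315): z_contact = 31.35 − 158.08 + 144.20 = 17.47 m.
Depth below ground = 48.8 − 17.47 = 31.3 m.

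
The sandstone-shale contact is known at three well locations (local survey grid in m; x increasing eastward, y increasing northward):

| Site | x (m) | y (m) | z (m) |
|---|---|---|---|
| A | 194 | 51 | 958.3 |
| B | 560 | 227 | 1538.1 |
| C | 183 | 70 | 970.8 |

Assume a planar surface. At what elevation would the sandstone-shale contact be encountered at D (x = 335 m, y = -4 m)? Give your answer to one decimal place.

1030.4 m

Two edge vectors: A→B = (366, 176, 579.8), A→C = (-11, 19, 12.5).
Normal n = (A→B) × (A→C) = (-8816.2, -10952.8, 8890).
So ∂z/∂x = −n_x/n_z = 0.99170 and ∂z/∂y = −n_y/n_z = 1.23204.
Intercept c from A: 958.3 − 192.39 − 62.83 = 703.08.
At (335, -4): z = 332.2 − 4.9 + 703.08 = 1030.4 m.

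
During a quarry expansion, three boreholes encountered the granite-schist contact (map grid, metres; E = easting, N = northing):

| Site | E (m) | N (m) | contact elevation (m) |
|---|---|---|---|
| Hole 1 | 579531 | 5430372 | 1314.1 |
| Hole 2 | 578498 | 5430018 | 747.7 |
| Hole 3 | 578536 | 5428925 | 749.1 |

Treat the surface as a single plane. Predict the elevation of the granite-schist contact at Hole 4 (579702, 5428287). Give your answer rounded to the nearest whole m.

Let the plane be z = a·E + b·N + c.
Hole 2−Hole 1: −1033a − 354b = −566.4;  Hole 3−Hole 1: −995a − 1447b = −565.
Solving gives a = 0.54228395, b = 0.01757254.
Then c = 1314.1 − a·579531 − b·5430372 = −408381.71.
At (579702, 5428287): z = 314363.1 + 95388.8 − 408381.71 = 1370.2 m.

1370 m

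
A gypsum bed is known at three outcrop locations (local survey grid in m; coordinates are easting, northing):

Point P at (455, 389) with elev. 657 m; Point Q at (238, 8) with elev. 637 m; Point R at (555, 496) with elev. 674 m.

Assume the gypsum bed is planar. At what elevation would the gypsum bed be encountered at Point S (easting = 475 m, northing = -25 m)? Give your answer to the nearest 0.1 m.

Let the plane be z = a·easting + b·northing + c.
Point Q−Point P: −217a − 381b = −20;  Point R−Point P: 100a + 107b = 17.
Solving gives a = 0.29145, b = −0.11350.
Then c = 657 − a·455 − b·389 = 568.54.
At (475, -25): z = 138.4 + 2.8 + 568.54 = 709.8 m.

709.8 m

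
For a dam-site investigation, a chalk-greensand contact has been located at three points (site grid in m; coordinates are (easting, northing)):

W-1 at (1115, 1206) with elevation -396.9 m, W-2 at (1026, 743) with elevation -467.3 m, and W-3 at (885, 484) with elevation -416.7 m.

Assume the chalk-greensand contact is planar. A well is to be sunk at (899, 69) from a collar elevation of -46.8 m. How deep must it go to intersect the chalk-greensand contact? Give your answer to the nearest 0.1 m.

Let the plane be z = a·E + b·N + c.
W-2−W-1: −89a − 463b = −70.4;  W-3−W-1: −230a − 722b = −19.8.
Solving gives a = −0.986489, b = 0.341679.
Then c = -396.9 − a·1115 − b·1206 = 290.97.
At (899, 69): z_contact = −886.85 + 23.58 + 290.97 = -572.31 m.
Depth below ground = -46.8 − (-572.31) = 525.5 m.

525.5 m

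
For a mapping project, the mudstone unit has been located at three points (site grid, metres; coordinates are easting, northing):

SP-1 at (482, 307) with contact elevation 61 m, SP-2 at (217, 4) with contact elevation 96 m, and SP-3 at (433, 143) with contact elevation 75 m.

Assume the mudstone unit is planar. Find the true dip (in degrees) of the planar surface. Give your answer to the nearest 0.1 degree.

5.0°

Two edge vectors: SP-1→SP-2 = (-265, -303, 35), SP-1→SP-3 = (-49, -164, 14).
Normal n = (SP-1→SP-2) × (SP-1→SP-3) = (1498, 1995, 28613).
So ∂z/∂easting = −n_x/n_z = −0.05235 and ∂z/∂northing = −n_y/n_z = −0.06972.
Gradient magnitude |∇z| = √(a² + b²) = √(0.00274 + 0.00486) = 0.08719.
True dip = arctan(0.08719) = 5.0°, dipping toward NE (azimuth ≈ 037°).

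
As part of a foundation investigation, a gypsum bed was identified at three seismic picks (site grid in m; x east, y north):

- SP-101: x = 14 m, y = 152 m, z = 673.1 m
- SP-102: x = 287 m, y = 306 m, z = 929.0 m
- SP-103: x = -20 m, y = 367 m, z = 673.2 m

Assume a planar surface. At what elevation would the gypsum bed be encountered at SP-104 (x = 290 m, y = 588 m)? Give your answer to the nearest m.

Let the plane be z = a·x + b·y + c.
SP-102−SP-101: 273a + 154b = 255.9;  SP-103−SP-101: −34a + 215b = 0.1.
Solving gives a = 0.86035, b = 0.13652.
Then c = 673.1 − a·14 − b·152 = 640.30.
At (290, 588): z = 249.5 + 80.3 + 640.30 = 970.1 m.

970 m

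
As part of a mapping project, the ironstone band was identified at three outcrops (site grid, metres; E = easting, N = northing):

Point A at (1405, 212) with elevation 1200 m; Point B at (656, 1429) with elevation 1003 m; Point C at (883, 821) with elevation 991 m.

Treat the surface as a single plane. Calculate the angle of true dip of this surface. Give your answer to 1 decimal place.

38.9°

Let the plane be z = a·E + b·N + c.
Point B−Point A: −749a + 1217b = −197;  Point C−Point A: −522a + 609b = −209.
Solving gives a = 0.75017, b = 0.29982.
Gradient magnitude |∇z| = √(a² + b²) = √(0.56275 + 0.08989) = 0.80786.
True dip = arctan(0.80786) = 38.9°, dipping toward WSW (azimuth ≈ 248°).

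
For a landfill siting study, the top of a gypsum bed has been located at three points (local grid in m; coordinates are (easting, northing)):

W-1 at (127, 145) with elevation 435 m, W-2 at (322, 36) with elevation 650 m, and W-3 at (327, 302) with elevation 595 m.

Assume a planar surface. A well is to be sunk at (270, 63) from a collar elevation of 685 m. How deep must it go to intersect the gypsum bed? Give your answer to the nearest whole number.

92 m

Let the plane be z = a·E + b·N + c.
W-2−W-1: 195a − 109b = 215;  W-3−W-1: 200a + 157b = 160.
Solving gives a = 0.97672, b = −0.22513.
Then c = 435 − a·127 − b·145 = 343.60.
At (270, 63): z_contact = 263.7 − 14.2 + 343.60 = 593.1 m.
Depth below ground = 685 − 593.1 = 92 m.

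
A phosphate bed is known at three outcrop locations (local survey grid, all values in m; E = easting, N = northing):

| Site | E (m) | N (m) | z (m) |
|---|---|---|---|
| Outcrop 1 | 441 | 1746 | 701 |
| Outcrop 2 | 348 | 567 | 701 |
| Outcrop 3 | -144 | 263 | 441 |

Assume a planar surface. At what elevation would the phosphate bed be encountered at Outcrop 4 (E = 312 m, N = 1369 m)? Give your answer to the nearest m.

646 m

Let the plane be z = a·E + b·N + c.
Outcrop 2−Outcrop 1: −93a − 1179b = 0;  Outcrop 3−Outcrop 1: −585a − 1483b = −260.
Solving gives a = 0.55553, b = −0.04382.
Then c = 701 − a·441 − b·1746 = 532.52.
At (312, 1369): z = 173.3 − 60.0 + 532.52 = 645.9 m.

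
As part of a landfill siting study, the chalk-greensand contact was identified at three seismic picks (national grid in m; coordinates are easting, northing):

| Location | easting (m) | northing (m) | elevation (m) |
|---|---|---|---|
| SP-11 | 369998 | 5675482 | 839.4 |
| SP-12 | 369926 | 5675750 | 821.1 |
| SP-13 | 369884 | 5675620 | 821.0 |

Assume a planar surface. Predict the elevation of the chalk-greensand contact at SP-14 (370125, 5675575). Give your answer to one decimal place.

Let the plane be z = a·easting + b·northing + c.
SP-12−SP-11: −72a + 268b = −18.3;  SP-13−SP-11: −114a + 138b = −18.4.
Solving gives a = 0.116695770, b = −0.036932480.
Then c = 839.4 − a·369998 − b·5675482 = 167271.82.
At (370125, 5675575): z = 43192.0 − 209613.1 + 167271.82 = 850.8 m.

850.8 m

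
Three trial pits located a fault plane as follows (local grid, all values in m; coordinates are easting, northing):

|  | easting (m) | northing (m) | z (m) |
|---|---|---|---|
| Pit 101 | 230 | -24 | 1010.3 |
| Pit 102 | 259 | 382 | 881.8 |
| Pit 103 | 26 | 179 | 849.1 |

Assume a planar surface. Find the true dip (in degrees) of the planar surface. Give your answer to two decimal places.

Let the plane be z = a·easting + b·northing + c.
Pit 102−Pit 101: 29a + 406b = −128.5;  Pit 103−Pit 101: −204a + 203b = −161.2.
Solving gives a = 0.44371, b = −0.34820.
Gradient magnitude |∇z| = √(a² + b²) = √(0.19688 + 0.12124) = 0.56402.
True dip = arctan(0.56402) = 29.42°, dipping toward NW (azimuth ≈ 308°).

29.42°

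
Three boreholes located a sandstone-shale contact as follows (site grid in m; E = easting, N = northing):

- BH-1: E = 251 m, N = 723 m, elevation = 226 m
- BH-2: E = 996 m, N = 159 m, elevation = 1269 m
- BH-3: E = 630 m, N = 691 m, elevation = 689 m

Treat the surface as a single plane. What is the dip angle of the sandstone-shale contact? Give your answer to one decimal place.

50.8°

Let the plane be z = a·E + b·N + c.
BH-2−BH-1: 745a − 564b = 1043;  BH-3−BH-1: 379a − 32b = 463.
Solving gives a = 1.19925, b = −0.26518.
Gradient magnitude |∇z| = √(a² + b²) = √(1.43819 + 0.07032) = 1.22821.
True dip = arctan(1.22821) = 50.8°, dipping toward WNW (azimuth ≈ 282°).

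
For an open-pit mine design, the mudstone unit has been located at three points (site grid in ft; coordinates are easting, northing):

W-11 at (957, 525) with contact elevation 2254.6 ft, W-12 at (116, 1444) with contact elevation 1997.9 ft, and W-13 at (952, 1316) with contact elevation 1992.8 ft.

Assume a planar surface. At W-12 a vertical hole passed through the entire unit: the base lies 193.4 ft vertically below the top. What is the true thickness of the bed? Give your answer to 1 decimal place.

183.3 ft

Two edge vectors: W-11→W-12 = (-841, 919, -256.7), W-11→W-13 = (-5, 791, -261.8).
Normal n = (W-11→W-12) × (W-11→W-13) = (-37544.5, -218890.3, -660636).
So ∂z/∂easting = −n_x/n_z = −0.05683 and ∂z/∂northing = −n_y/n_z = −0.33133.
|∇z| = √(a²+b²) = 0.33617, so dip δ = arctan(0.33617) = 18.58°.
True thickness = vertical thickness × cos δ = 193.4 × cos 18.58° = 183.3 ft.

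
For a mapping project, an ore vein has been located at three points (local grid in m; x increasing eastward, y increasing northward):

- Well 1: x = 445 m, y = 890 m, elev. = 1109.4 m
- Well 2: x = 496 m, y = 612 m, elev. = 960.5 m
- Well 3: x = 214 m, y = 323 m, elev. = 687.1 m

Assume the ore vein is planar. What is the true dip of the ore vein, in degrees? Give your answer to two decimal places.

34.88°

Let the plane be z = a·x + b·y + c.
Well 2−Well 1: 51a − 278b = −148.9;  Well 3−Well 1: −231a − 567b = −422.3.
Solving gives a = 0.35404, b = 0.60056.
Gradient magnitude |∇z| = √(a² + b²) = √(0.12534 + 0.36067) = 0.69715.
True dip = arctan(0.69715) = 34.88°, dipping toward SSW (azimuth ≈ 211°).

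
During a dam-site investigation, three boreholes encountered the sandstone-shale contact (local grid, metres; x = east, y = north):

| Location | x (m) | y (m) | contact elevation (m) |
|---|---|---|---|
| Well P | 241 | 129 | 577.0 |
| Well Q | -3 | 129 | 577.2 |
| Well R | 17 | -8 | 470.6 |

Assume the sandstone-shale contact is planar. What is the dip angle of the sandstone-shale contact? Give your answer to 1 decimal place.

37.9°

Let the plane be z = a·x + b·y + c.
Well Q−Well P: −244a + 0b = 0.2;  Well R−Well P: −224a − 137b = −106.4.
Solving gives a = −0.00082, b = 0.77798.
Gradient magnitude |∇z| = √(a² + b²) = √(0.00000 + 0.60526) = 0.77798.
True dip = arctan(0.77798) = 37.9°, dipping toward S (azimuth ≈ 180°).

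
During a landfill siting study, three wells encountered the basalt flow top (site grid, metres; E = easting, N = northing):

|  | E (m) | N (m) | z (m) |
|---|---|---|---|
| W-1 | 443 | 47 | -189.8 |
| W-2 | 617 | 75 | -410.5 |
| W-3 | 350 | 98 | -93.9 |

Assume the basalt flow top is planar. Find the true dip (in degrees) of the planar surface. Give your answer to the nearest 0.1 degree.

51.6°

Two edge vectors: W-1→W-2 = (174, 28, -220.7), W-1→W-3 = (-93, 51, 95.9).
Normal n = (W-1→W-2) × (W-1→W-3) = (13940.9, 3838.5, 11478).
So ∂z/∂E = −n_x/n_z = −1.21458 and ∂z/∂N = −n_y/n_z = −0.33442.
Gradient magnitude |∇z| = √(a² + b²) = √(1.47519 + 0.11184) = 1.25977.
True dip = arctan(1.25977) = 51.6°, dipping toward ENE (azimuth ≈ 075°).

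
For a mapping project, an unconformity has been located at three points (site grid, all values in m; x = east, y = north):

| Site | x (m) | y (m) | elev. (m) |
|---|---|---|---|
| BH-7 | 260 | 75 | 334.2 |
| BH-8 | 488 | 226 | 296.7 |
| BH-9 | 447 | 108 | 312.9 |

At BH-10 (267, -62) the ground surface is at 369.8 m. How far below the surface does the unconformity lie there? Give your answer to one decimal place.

22.0 m

Let the plane be z = a·x + b·y + c.
BH-8−BH-7: 228a + 151b = −37.5;  BH-9−BH-7: 187a + 33b = −21.3.
Solving gives a = −0.09553, b = −0.10409.
Then c = 334.2 − a·260 − b·75 = 366.85.
At (267, -62): z_contact = −25.51 + 6.45 + 366.85 = 347.79 m.
Depth below ground = 369.8 − 347.79 = 22.0 m.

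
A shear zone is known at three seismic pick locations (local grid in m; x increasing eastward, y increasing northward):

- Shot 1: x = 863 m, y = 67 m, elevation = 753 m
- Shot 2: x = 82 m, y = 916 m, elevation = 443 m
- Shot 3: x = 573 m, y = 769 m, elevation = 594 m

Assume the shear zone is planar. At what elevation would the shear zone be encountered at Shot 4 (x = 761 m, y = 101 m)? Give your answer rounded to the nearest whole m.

721 m

Two edge vectors: Shot 1→Shot 2 = (-781, 849, -310), Shot 1→Shot 3 = (-290, 702, -159).
Normal n = (Shot 1→Shot 2) × (Shot 1→Shot 3) = (82629, -34279, -302052).
So ∂z/∂x = −n_x/n_z = 0.27356 and ∂z/∂y = −n_y/n_z = −0.11349.
Intercept c from Shot 1: 753 − 236.08 + 7.60 = 524.52.
At (761, 101): z = 208.2 − 11.5 + 524.52 = 721.2 m.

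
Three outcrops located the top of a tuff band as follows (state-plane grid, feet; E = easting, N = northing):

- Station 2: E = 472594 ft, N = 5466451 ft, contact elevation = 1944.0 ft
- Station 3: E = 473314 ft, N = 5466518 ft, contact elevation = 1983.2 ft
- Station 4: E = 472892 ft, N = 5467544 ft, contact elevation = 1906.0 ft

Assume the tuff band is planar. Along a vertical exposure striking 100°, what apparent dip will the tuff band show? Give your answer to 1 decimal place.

Two edge vectors: Station 2→Station 3 = (720, 67, 39.2), Station 2→Station 4 = (298, 1093, -38).
Normal n = (Station 2→Station 3) × (Station 2→Station 4) = (-45391.6, 39041.6, 766994).
So ∂z/∂E = −n_x/n_z = 0.05918 and ∂z/∂N = −n_y/n_z = −0.05090.
Unit vector along 100° is (sin 100°, cos 100°) = (0.9848, -0.1736).
Slope in that direction = a·(0.9848) + b·(-0.1736) = 0.06712.
Apparent dip = arctan|0.06712| = 3.8° (true dip is 4.5°, so apparent ≤ true as expected).

3.8°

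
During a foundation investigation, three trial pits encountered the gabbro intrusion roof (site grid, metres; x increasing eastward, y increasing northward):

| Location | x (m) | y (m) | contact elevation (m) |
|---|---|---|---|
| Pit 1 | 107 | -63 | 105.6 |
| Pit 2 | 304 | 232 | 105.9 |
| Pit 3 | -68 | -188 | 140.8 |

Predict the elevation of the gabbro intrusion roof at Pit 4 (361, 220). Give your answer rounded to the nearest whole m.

81 m

Two edge vectors: Pit 1→Pit 2 = (197, 295, 0.3), Pit 1→Pit 3 = (-175, -125, 35.2).
Normal n = (Pit 1→Pit 2) × (Pit 1→Pit 3) = (10421.5, -6986.9, 27000).
So ∂z/∂x = −n_x/n_z = −0.38598 and ∂z/∂y = −n_y/n_z = 0.25877.
Intercept c from Pit 1: 105.6 + 41.30 + 16.30 = 163.20.
At (361, 220): z = −139.3 + 56.9 + 163.20 = 80.8 m.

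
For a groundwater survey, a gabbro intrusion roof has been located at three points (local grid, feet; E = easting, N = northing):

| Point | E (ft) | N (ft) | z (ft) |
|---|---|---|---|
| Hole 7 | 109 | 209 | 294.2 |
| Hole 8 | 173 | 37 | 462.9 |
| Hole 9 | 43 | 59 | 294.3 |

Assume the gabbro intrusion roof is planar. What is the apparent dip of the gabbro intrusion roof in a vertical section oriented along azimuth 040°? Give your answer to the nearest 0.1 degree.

20.2°

Let the plane be z = a·E + b·N + c.
Hole 8−Hole 7: 64a − 172b = 168.7;  Hole 9−Hole 7: −66a − 150b = 0.1.
Solving gives a = 1.20694, b = −0.53172.
Unit vector along 040° is (sin 40°, cos 40°) = (0.6428, 0.7660).
Slope in that direction = a·(0.6428) + b·(0.7660) = 0.36848.
Apparent dip = arctan|0.36848| = 20.2° (true dip is 52.8°, so apparent ≤ true as expected).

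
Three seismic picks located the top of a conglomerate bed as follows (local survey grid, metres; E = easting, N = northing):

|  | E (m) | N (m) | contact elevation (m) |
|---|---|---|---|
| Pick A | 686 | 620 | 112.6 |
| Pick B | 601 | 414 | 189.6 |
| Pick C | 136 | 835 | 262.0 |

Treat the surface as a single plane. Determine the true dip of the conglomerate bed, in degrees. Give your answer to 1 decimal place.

Let the plane be z = a·E + b·N + c.
Pick B−Pick A: −85a − 206b = 77;  Pick C−Pick A: −550a + 215b = 149.4.
Solving gives a = −0.35973, b = −0.22535.
Gradient magnitude |∇z| = √(a² + b²) = √(0.12941 + 0.05078) = 0.42449.
True dip = arctan(0.42449) = 23.0°, dipping toward ENE (azimuth ≈ 058°).

23.0°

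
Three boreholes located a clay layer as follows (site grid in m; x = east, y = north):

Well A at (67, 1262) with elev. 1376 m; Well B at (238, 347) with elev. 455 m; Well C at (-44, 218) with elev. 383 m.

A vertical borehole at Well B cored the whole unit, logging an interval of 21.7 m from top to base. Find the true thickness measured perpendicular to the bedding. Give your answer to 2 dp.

15.43 m

Two edge vectors: Well A→Well B = (171, -915, -921), Well A→Well C = (-111, -1044, -993).
Normal n = (Well A→Well B) × (Well A→Well C) = (-52929, 272034, -280089).
So ∂z/∂x = −n_x/n_z = −0.18897 and ∂z/∂y = −n_y/n_z = 0.97124.
|∇z| = √(a²+b²) = 0.98945, so dip δ = arctan(0.98945) = 44.70°.
True thickness = vertical thickness × cos δ = 21.7 × cos 44.70° = 15.43 m.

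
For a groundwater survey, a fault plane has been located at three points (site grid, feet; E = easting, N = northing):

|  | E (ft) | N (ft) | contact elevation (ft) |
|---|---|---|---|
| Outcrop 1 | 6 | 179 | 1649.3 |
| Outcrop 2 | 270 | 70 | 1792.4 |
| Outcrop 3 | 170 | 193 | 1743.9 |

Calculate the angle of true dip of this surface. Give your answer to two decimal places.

29.90°

Two edge vectors: Outcrop 1→Outcrop 2 = (264, -109, 143.1), Outcrop 1→Outcrop 3 = (164, 14, 94.6).
Normal n = (Outcrop 1→Outcrop 2) × (Outcrop 1→Outcrop 3) = (-12314.8, -1506, 21572).
So ∂z/∂E = −n_x/n_z = 0.57087 and ∂z/∂N = −n_y/n_z = 0.06981.
Gradient magnitude |∇z| = √(a² + b²) = √(0.32589 + 0.00487) = 0.57512.
True dip = arctan(0.57512) = 29.90°, dipping toward W (azimuth ≈ 263°).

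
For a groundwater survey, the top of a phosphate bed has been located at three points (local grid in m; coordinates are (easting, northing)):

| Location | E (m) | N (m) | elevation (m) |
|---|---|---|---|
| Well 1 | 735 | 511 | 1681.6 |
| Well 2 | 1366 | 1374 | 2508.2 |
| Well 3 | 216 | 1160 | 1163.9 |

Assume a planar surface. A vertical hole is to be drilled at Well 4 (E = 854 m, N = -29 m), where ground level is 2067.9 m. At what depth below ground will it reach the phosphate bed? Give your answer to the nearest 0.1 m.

Two edge vectors: Well 1→Well 2 = (631, 863, 826.6), Well 1→Well 3 = (-519, 649, -517.7).
Normal n = (Well 1→Well 2) × (Well 1→Well 3) = (-983238.5, -102336.7, 857416).
So ∂z/∂E = −n_x/n_z = 1.146746 and ∂z/∂N = −n_y/n_z = 0.119355.
Intercept c from Well 1: 1681.6 − 842.86 − 60.99 = 777.75.
At (854, -29): z_contact = 979.32 − 3.46 + 777.75 = 1753.61 m.
Depth below ground = 2067.9 − 1753.61 = 314.3 m.

314.3 m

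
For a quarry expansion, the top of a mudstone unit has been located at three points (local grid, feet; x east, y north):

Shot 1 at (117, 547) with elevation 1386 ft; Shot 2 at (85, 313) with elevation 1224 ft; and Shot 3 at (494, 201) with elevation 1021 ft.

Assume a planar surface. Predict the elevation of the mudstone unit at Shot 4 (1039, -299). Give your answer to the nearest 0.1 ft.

493.5 ft

Let the plane be z = a·x + b·y + c.
Shot 2−Shot 1: −32a − 234b = −162;  Shot 3−Shot 1: 377a − 346b = −365.
Solving gives a = −0.295679, b = 0.732742.
Then c = 1386 − a·117 − b·547 = 1019.78.
At (1039, -299): z = −307.2 − 219.1 + 1019.78 = 493.5 ft.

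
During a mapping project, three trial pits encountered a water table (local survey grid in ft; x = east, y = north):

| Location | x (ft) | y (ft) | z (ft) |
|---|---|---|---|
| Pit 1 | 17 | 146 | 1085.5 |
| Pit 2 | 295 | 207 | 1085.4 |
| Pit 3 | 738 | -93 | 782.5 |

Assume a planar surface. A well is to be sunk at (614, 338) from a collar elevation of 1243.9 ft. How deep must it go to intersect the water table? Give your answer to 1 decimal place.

Two edge vectors: Pit 1→Pit 2 = (278, 61, -0.1), Pit 1→Pit 3 = (721, -239, -303).
Normal n = (Pit 1→Pit 2) × (Pit 1→Pit 3) = (-18506.9, 84161.9, -110423).
So ∂z/∂x = −n_x/n_z = −0.16760 and ∂z/∂y = −n_y/n_z = 0.76218.
Intercept c from Pit 1: 1085.5 + 2.85 − 111.28 = 977.07.
At (614, 338): z_contact = −102.91 + 257.62 + 977.07 = 1131.78 ft.
Depth below ground = 1243.9 − 1131.78 = 112.1 ft.

112.1 ft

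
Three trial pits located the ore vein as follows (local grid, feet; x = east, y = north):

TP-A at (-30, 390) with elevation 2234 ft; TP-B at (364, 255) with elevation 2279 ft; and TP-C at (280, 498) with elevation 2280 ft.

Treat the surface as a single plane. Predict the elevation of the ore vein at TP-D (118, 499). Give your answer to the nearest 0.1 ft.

Let the plane be z = a·x + b·y + c.
TP-B−TP-A: 394a − 135b = 45;  TP-C−TP-A: 310a + 108b = 46.
Solving gives a = 0.13116, b = 0.04945.
Then c = 2234 − a·-30 − b·390 = 2218.65.
At (118, 499): z = 15.5 + 24.7 + 2218.65 = 2258.8 ft.

2258.8 ft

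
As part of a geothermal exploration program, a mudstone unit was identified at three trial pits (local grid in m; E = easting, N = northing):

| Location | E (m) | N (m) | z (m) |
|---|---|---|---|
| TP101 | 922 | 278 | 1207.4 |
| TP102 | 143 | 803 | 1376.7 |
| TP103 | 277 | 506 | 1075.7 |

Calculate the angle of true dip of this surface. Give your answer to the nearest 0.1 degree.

Let the plane be z = a·E + b·N + c.
TP102−TP101: −779a + 525b = 169.3;  TP103−TP101: −645a + 228b = −131.7.
Solving gives a = 0.66916, b = 1.31538.
Gradient magnitude |∇z| = √(a² + b²) = √(0.44777 + 1.73022) = 1.47580.
True dip = arctan(1.47580) = 55.9°, dipping toward SSW (azimuth ≈ 207°).

55.9°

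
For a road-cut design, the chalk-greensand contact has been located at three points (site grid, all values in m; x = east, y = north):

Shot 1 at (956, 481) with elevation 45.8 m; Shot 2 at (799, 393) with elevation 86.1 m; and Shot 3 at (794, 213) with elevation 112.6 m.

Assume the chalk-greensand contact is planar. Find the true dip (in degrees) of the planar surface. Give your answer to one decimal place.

Let the plane be z = a·x + b·y + c.
Shot 2−Shot 1: −157a − 88b = 40.3;  Shot 3−Shot 1: −162a − 268b = 66.8.
Solving gives a = −0.17692, b = −0.14231.
Gradient magnitude |∇z| = √(a² + b²) = √(0.03130 + 0.02025) = 0.22705.
True dip = arctan(0.22705) = 12.8°, dipping toward NE (azimuth ≈ 051°).

12.8°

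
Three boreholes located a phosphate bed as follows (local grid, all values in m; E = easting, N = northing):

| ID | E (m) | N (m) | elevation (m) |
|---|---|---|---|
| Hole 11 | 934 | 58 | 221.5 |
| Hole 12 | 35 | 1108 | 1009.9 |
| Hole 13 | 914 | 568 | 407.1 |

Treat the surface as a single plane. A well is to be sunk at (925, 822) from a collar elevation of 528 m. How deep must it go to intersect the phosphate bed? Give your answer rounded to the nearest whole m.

Two edge vectors: Hole 11→Hole 12 = (-899, 1050, 788.4), Hole 11→Hole 13 = (-20, 510, 185.6).
Normal n = (Hole 11→Hole 12) × (Hole 11→Hole 13) = (-207204, 151086.4, -437490).
So ∂z/∂E = −n_x/n_z = −0.47362 and ∂z/∂N = −n_y/n_z = 0.34535.
Intercept c from Hole 11: 221.5 + 442.36 − 20.03 = 643.83.
At (925, 822): z_contact = −438.1 + 283.9 + 643.83 = 489.6 m.
Depth below ground = 528 − 489.6 = 38 m.

38 m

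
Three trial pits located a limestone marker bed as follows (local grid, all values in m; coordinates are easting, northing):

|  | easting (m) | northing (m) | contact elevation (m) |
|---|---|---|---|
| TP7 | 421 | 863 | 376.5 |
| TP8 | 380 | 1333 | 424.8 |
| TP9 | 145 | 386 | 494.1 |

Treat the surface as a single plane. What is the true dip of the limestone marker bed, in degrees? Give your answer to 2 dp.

27.82°

Let the plane be z = a·easting + b·northing + c.
TP8−TP7: −41a + 470b = 48.3;  TP9−TP7: −276a − 477b = 117.6.
Solving gives a = −0.52460, b = 0.05700.
Gradient magnitude |∇z| = √(a² + b²) = √(0.27521 + 0.00325) = 0.52769.
True dip = arctan(0.52769) = 27.82°, dipping toward E (azimuth ≈ 096°).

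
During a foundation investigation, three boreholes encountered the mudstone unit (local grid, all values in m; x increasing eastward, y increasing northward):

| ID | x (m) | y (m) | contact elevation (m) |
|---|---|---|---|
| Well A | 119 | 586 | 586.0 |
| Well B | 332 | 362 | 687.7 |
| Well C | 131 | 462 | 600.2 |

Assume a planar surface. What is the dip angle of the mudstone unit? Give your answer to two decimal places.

22.03°

Let the plane be z = a·x + b·y + c.
Well B−Well A: 213a − 224b = 101.7;  Well C−Well A: 12a − 124b = 14.2.
Solving gives a = 0.39749, b = −0.07605.
Gradient magnitude |∇z| = √(a² + b²) = √(0.15800 + 0.00578) = 0.40470.
True dip = arctan(0.40470) = 22.03°, dipping toward W (azimuth ≈ 281°).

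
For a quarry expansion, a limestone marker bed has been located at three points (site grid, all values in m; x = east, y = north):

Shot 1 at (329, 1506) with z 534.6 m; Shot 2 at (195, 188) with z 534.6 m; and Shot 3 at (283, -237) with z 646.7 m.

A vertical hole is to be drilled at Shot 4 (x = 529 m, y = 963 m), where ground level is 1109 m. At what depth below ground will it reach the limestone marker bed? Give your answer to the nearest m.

Two edge vectors: Shot 1→Shot 2 = (-134, -1318, 0), Shot 1→Shot 3 = (-46, -1743, 112.1).
Normal n = (Shot 1→Shot 2) × (Shot 1→Shot 3) = (-147747.8, 15021.4, 172934).
So ∂z/∂x = −n_x/n_z = 0.85436 and ∂z/∂y = −n_y/n_z = −0.08686.
Intercept c from Shot 1: 534.6 − 281.08 + 130.81 = 384.33.
At (529, 963): z_contact = 452.0 − 83.6 + 384.33 = 752.6 m.
Depth below ground = 1109 − 752.6 = 356 m.

356 m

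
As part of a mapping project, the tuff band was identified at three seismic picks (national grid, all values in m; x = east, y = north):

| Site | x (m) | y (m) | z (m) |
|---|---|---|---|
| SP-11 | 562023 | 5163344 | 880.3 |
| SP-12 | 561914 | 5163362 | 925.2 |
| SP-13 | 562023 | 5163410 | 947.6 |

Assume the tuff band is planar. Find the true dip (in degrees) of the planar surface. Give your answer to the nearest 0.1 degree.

Let the plane be z = a·x + b·y + c.
SP-12−SP-11: −109a + 18b = 44.9;  SP-13−SP-11: 0a + 66b = 67.3.
Solving gives a = −0.24354, b = 1.01970.
Gradient magnitude |∇z| = √(a² + b²) = √(0.05931 + 1.03978) = 1.04838.
True dip = arctan(1.04838) = 46.4°, dipping toward SSE (azimuth ≈ 167°).

46.4°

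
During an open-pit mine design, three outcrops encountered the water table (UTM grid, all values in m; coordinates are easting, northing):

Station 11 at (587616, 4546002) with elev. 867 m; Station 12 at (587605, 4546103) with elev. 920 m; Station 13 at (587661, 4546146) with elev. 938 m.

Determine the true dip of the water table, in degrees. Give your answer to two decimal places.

Two edge vectors: Station 11→Station 12 = (-11, 101, 53), Station 11→Station 13 = (45, 144, 71).
Normal n = (Station 11→Station 12) × (Station 11→Station 13) = (-461, 3166, -6129).
So ∂z/∂easting = −n_x/n_z = −0.07522 and ∂z/∂northing = −n_y/n_z = 0.51656.
Gradient magnitude |∇z| = √(a² + b²) = √(0.00566 + 0.26683) = 0.52201.
True dip = arctan(0.52201) = 27.56°, dipping toward S (azimuth ≈ 172°).

27.56°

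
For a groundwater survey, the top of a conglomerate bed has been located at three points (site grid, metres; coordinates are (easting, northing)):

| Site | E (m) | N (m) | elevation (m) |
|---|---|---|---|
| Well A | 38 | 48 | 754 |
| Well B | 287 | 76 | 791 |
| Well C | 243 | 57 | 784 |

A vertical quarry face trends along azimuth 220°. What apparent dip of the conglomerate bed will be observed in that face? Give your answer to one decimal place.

Let the plane be z = a·E + b·N + c.
Well B−Well A: 249a + 28b = 37;  Well C−Well A: 205a + 9b = 30.
Solving gives a = 0.14490, b = 0.03287.
Unit vector along 220° is (sin 220°, cos 220°) = (-0.6428, -0.7660).
Slope in that direction = a·(-0.6428) + b·(-0.7660) = −0.11832.
Apparent dip = arctan|0.11832| = 6.7° (true dip is 8.5°, so apparent ≤ true as expected).

6.7°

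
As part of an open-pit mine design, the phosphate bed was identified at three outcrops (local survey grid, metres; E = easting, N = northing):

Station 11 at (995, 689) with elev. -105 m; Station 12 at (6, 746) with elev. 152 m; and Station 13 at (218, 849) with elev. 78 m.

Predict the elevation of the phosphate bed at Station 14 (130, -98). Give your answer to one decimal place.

Two edge vectors: Station 11→Station 12 = (-989, 57, 257), Station 11→Station 13 = (-777, 160, 183).
Normal n = (Station 11→Station 12) × (Station 11→Station 13) = (-30689, -18702, -113951).
So ∂z/∂E = −n_x/n_z = −0.26932 and ∂z/∂N = −n_y/n_z = −0.16412.
Intercept c from Station 11: -105 + 267.97 + 113.08 = 276.05.
At (130, -98): z = −35.0 + 16.1 + 276.05 = 257.1 m.

257.1 m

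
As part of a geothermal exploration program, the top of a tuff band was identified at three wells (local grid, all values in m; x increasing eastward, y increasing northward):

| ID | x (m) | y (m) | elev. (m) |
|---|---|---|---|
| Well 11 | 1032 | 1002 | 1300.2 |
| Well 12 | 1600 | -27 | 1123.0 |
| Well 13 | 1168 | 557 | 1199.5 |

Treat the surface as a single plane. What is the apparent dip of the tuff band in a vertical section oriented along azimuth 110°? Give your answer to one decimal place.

Let the plane be z = a·x + b·y + c.
Well 12−Well 11: 568a − 1029b = −177.2;  Well 13−Well 11: 136a − 445b = −100.7.
Solving gives a = 0.21953, b = 0.29338.
Unit vector along 110° is (sin 110°, cos 110°) = (0.9397, -0.3420).
Slope in that direction = a·(0.9397) + b·(-0.3420) = 0.10595.
Apparent dip = arctan|0.10595| = 6.0° (true dip is 20.1°, so apparent ≤ true as expected).

6.0°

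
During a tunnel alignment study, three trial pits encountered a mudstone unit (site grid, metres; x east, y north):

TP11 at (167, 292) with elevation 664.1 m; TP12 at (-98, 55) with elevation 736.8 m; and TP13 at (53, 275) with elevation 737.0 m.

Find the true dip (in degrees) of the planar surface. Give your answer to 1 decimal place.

Two edge vectors: TP11→TP12 = (-265, -237, 72.7), TP11→TP13 = (-114, -17, 72.9).
Normal n = (TP11→TP12) × (TP11→TP13) = (-16041.4, 11030.7, -22513).
So ∂z/∂x = −n_x/n_z = −0.71254 and ∂z/∂y = −n_y/n_z = 0.48997.
Gradient magnitude |∇z| = √(a² + b²) = √(0.50771 + 0.24007) = 0.86474.
True dip = arctan(0.86474) = 40.9°, dipping toward SE (azimuth ≈ 125°).

40.9°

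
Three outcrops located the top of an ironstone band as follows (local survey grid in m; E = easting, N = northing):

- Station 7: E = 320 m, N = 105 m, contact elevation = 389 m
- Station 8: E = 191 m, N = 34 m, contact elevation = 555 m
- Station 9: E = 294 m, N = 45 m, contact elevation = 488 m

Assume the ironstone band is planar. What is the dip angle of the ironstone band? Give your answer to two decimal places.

Let the plane be z = a·E + b·N + c.
Station 8−Station 7: −129a − 71b = 166;  Station 9−Station 7: −26a − 60b = 99.
Solving gives a = −0.49729, b = −1.43451.
Gradient magnitude |∇z| = √(a² + b²) = √(0.24729 + 2.05782) = 1.51826.
True dip = arctan(1.51826) = 56.63°, dipping toward NNE (azimuth ≈ 019°).

56.63°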